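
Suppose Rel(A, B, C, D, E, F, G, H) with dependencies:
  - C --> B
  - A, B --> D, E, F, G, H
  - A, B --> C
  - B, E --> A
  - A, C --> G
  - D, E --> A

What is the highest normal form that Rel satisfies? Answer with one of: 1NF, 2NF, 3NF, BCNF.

Candidate keys: {A, B}, {A, C}, {B, E}, {C, E}. Prime attributes: {A, B, C, E}.
C --> B: {C}⁺ = {B, C}, which is not all of the attributes, so the left side is not a superkey — BCNF is violated.
Since {B} ⊆ prime attributes and every other non-superkey FD also has a prime right side, the schema is in 3NF.

3NF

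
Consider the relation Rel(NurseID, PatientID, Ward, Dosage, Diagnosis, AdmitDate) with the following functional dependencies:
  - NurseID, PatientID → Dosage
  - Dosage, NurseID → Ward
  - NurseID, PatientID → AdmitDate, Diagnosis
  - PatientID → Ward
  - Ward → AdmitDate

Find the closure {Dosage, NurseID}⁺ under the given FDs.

Start with {Dosage, NurseID}.
Dosage, NurseID → Ward applies; add {Ward} → now {Dosage, NurseID, Ward}.
Ward → AdmitDate applies; add {AdmitDate} → now {AdmitDate, Dosage, NurseID, Ward}.
No further FD applies.

{AdmitDate, Dosage, NurseID, Ward}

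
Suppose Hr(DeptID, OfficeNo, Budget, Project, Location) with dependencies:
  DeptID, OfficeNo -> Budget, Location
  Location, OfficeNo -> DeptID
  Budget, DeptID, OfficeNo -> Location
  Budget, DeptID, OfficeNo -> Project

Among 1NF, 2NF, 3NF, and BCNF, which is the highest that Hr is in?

Candidate keys: {DeptID, OfficeNo}, {Location, OfficeNo}. Prime attributes: {DeptID, Location, OfficeNo}.
Each dependency's left side is a superkey — BCNF holds.

BCNF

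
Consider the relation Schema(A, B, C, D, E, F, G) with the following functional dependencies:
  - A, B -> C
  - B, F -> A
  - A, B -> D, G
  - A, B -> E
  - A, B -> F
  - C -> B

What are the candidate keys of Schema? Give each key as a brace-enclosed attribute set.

{A, B}, {A, C}, {B, F}, {C, F}

Closure of {A, B} is {A, B, C, D, E, F, G}, the whole schema; {A, B} is a candidate key.
Closure of {A, C} is {A, B, C, D, E, F, G}, the whole schema; {A, C} is a candidate key.
Closure of {B, F} is {A, B, C, D, E, F, G}, the whole schema; {B, F} is a candidate key.
Closure of {C, F} is {A, B, C, D, E, F, G}, the whole schema; {C, F} is a candidate key.
These are minimal and exhaustive — every other superkey contains one of them.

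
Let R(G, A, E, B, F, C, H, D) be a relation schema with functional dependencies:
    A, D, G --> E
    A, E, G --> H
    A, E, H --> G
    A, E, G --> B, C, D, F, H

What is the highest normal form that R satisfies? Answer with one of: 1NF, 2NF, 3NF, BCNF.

BCNF

Candidate keys: {A, D, G}, {A, E, G}, {A, E, H}. Prime attributes: {A, D, E, G, H}.
Every FD has a superkey on the left, so the relation is in BCNF.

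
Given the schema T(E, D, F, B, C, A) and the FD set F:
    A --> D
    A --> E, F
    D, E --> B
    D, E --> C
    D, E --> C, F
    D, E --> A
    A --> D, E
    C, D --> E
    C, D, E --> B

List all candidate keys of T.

Closure of {A} is {A, B, C, D, E, F}, the whole schema; {A} is a candidate key.
Closure of {C, D} is {A, B, C, D, E, F}, the whole schema; {C, D} is a candidate key.
Closure of {D, E} is {A, B, C, D, E, F}, the whole schema; {D, E} is a candidate key.
No proper subset of any of these is a key, and no other minimal superkey exists.

{A}, {C, D}, {D, E}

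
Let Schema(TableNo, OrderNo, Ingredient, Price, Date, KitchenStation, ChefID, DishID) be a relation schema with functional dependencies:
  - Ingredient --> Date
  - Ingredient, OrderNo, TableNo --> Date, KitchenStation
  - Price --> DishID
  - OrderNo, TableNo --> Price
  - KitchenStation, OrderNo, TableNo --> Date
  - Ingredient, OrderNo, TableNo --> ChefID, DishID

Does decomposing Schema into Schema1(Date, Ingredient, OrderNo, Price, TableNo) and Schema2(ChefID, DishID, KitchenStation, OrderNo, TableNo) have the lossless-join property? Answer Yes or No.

The shared attributes are {OrderNo, TableNo} and {OrderNo, TableNo}⁺ = {DishID, OrderNo, Price, TableNo}.
Neither Schema1 nor Schema2 is contained in that closure, so the decomposition is lossy.

No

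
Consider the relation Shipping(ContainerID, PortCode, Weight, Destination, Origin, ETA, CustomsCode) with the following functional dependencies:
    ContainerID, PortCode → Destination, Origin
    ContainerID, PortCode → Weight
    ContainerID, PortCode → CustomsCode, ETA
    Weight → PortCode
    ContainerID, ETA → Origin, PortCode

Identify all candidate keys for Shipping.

Attributes never on any right-hand side: {ContainerID} — every candidate key must contain it.
{ContainerID, ETA}⁺ = {ContainerID, CustomsCode, Destination, ETA, Origin, PortCode, Weight} — all of the relation — so {ContainerID, ETA} is a candidate key.
{ContainerID, PortCode}⁺ = {ContainerID, CustomsCode, Destination, ETA, Origin, PortCode, Weight} — all of the relation — so {ContainerID, PortCode} is a candidate key.
{ContainerID, Weight}⁺ = {ContainerID, CustomsCode, Destination, ETA, Origin, PortCode, Weight} — all of the relation — so {ContainerID, Weight} is a candidate key.
These are minimal and exhaustive — every other superkey contains one of them.

{ContainerID, ETA}, {ContainerID, PortCode}, {ContainerID, Weight}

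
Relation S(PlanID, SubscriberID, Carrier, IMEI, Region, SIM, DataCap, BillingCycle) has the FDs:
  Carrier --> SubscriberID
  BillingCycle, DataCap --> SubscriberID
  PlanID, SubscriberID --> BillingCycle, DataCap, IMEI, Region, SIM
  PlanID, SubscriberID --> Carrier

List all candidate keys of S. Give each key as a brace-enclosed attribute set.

{BillingCycle, DataCap, PlanID}, {Carrier, PlanID}, {PlanID, SubscriberID}

{PlanID} never appears on the right of any FD, so every key must include it.
Closure of {Carrier, PlanID} is {BillingCycle, Carrier, DataCap, IMEI, PlanID, Region, SIM, SubscriberID}, the whole schema; {Carrier, PlanID} is a candidate key.
Closure of {PlanID, SubscriberID} is {BillingCycle, Carrier, DataCap, IMEI, PlanID, Region, SIM, SubscriberID}, the whole schema; {PlanID, SubscriberID} is a candidate key.
Closure of {BillingCycle, DataCap, PlanID} is {BillingCycle, Carrier, DataCap, IMEI, PlanID, Region, SIM, SubscriberID}, the whole schema; {BillingCycle, DataCap, PlanID} is a candidate key.
Any other superkey properly contains one of these, so there are no further candidate keys.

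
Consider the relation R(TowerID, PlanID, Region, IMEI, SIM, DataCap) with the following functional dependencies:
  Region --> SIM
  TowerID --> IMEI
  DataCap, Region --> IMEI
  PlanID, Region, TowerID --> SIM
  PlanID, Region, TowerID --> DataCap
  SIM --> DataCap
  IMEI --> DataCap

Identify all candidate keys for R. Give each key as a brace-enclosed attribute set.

{PlanID, Region, TowerID}

{PlanID, Region, TowerID} never appear on the right of any FD, so every key must include all of them.
Closure of {PlanID, Region, TowerID} is {DataCap, IMEI, PlanID, Region, SIM, TowerID}, the whole schema; {PlanID, Region, TowerID} is a candidate key.
Every other attribute set either contains this one or has a smaller closure.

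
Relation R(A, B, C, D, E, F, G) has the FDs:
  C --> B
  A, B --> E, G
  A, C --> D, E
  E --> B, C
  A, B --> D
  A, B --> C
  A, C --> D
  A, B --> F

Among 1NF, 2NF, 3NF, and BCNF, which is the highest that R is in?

Candidate keys: {A, B}, {A, C}, {A, E}. Prime attributes: {A, B, C, E}.
C --> B breaks BCNF: {C}⁺ = {B, C}, so {C} is not a superkey.
But every attribute on its right side ({B}) is prime, and the same holds for every other non-superkey FD, so 3NF still holds.

3NF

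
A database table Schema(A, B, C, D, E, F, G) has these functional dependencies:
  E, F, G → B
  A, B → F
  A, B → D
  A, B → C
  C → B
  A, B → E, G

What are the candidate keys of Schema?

{A, B}, {A, C}, {A, E, F, G}

No FD produces {A}, so it must be in every candidate key.
{A, B}⁺ = {A, B, C, D, E, F, G} — all of the relation — so {A, B} is a candidate key.
{A, C}⁺ = {A, B, C, D, E, F, G} — all of the relation — so {A, C} is a candidate key.
{A, E, F, G}⁺ = {A, B, C, D, E, F, G} — all of the relation — so {A, E, F, G} is a candidate key.
These are minimal and exhaustive — every other superkey contains one of them.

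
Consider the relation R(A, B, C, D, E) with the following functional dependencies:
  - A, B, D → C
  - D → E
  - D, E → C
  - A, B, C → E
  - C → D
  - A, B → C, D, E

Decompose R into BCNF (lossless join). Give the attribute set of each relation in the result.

Candidate key of the original relation: {A, B}.
In {A, B, C, D, E}, {D} is not a superkey ({D}⁺ restricted to this set is {C, D, E}), so split on D → C, E into {C, D, E} and {A, B, D}.
{C, D, E}: every determinant is a superkey — BCNF.
{A, B, D}: every determinant is a superkey — BCNF.

{A, B, D}; {C, D, E}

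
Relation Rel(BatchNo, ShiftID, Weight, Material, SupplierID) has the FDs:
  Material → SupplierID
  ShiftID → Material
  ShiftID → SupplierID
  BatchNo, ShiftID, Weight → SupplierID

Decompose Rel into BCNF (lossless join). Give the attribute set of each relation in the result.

{BatchNo, ShiftID, Weight}; {Material, ShiftID}; {Material, SupplierID}

Candidate key of the original relation: {BatchNo, ShiftID, Weight}.
Within {BatchNo, Material, ShiftID, SupplierID, Weight}: {Material}⁺ ∩ {BatchNo, Material, ShiftID, SupplierID, Weight} = {Material, SupplierID}, not the whole set, so Material → SupplierID violates BCNF; decompose into {Material, SupplierID} and {BatchNo, Material, ShiftID, Weight}.
{Material, SupplierID} has no BCNF violation.
Within {BatchNo, Material, ShiftID, Weight}: {ShiftID}⁺ ∩ {BatchNo, Material, ShiftID, Weight} = {Material, ShiftID}, not the whole set, so ShiftID → Material violates BCNF; decompose into {Material, ShiftID} and {BatchNo, ShiftID, Weight}.
{Material, ShiftID} has no BCNF violation.
{BatchNo, ShiftID, Weight} has no BCNF violation.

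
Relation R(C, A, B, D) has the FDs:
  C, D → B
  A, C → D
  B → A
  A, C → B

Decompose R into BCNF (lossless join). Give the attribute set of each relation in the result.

{A, B}; {B, C, D}

Candidate keys of the original relation: {A, C}, {B, C}, {C, D}.
{A, B, C, D}: {B} determines {A, B} here but is not a superkey — split on B → A, giving {A, B} and {B, C, D}.
{A, B} is in BCNF.
{B, C, D} is in BCNF.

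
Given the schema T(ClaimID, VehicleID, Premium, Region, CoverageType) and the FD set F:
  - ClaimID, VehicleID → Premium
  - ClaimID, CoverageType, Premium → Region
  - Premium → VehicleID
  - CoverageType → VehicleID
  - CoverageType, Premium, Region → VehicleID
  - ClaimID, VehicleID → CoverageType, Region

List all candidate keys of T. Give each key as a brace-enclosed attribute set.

{ClaimID} never appears on the right of any FD, so every key must include it.
{ClaimID, CoverageType}⁺ = {ClaimID, CoverageType, Premium, Region, VehicleID} — all of the relation — so {ClaimID, CoverageType} is a candidate key.
{ClaimID, Premium}⁺ = {ClaimID, CoverageType, Premium, Region, VehicleID} — all of the relation — so {ClaimID, Premium} is a candidate key.
{ClaimID, VehicleID}⁺ = {ClaimID, CoverageType, Premium, Region, VehicleID} — all of the relation — so {ClaimID, VehicleID} is a candidate key.
These are minimal and exhaustive — every other superkey contains one of them.

{ClaimID, CoverageType}, {ClaimID, Premium}, {ClaimID, VehicleID}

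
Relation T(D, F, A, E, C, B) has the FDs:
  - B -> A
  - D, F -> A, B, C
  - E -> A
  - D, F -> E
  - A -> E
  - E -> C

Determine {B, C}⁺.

{A, B, C, E}

Start with {B, C}.
B -> A applies; add {A} → now {A, B, C}.
A -> E applies; add {E} → now {A, B, C, E}.
No further FD applies.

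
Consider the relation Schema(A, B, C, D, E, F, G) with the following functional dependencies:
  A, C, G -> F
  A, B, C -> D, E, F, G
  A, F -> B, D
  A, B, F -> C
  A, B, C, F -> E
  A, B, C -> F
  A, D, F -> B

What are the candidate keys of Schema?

{A, B, C}, {A, C, G}, {A, F}

No FD produces {A}, so it must be in every candidate key.
{A, F} is a candidate key since {A, F}⁺ = {A, B, C, D, E, F, G} covers every attribute.
{A, B, C} is a candidate key since {A, B, C}⁺ = {A, B, C, D, E, F, G} covers every attribute.
{A, C, G} is a candidate key since {A, C, G}⁺ = {A, B, C, D, E, F, G} covers every attribute.
These are minimal and exhaustive — every other superkey contains one of them.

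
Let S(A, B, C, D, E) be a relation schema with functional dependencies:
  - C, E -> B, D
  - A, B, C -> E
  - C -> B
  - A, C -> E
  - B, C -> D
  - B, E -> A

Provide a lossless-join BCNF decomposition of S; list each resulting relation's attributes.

Candidate keys of the original relation: {A, C}, {C, E}.
In {A, B, C, D, E}, {C} is not a superkey ({C}⁺ restricted to this set is {B, C, D}), so split on C -> B, D into {B, C, D} and {A, C, E}.
{B, C, D} has no BCNF violation.
{A, C, E} has no BCNF violation.

{A, C, E}; {B, C, D}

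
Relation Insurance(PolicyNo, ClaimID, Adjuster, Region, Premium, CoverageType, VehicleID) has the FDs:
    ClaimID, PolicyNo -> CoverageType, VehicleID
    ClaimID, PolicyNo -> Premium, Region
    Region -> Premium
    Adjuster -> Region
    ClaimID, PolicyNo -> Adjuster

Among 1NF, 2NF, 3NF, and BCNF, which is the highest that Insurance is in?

Candidate key: {ClaimID, PolicyNo}. Prime attributes: {ClaimID, PolicyNo}.
Region -> Premium breaks BCNF: {Region}⁺ = {Premium, Region}, so {Region} is not a superkey.
Because {Premium} is non-prime and the left side of Region -> Premium is not a superkey, the relation is not in 3NF.
No non-prime attribute depends on a proper subset of any candidate key, so 2NF holds.

2NF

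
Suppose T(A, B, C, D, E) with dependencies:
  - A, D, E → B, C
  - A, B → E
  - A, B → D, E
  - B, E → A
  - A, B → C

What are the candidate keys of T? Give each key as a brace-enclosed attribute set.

{A, B}, {A, D, E}, {B, E}

{A, B} is a candidate key since {A, B}⁺ = {A, B, C, D, E} covers every attribute.
{B, E} is a candidate key since {B, E}⁺ = {A, B, C, D, E} covers every attribute.
{A, D, E} is a candidate key since {A, D, E}⁺ = {A, B, C, D, E} covers every attribute.
These are minimal and exhaustive — every other superkey contains one of them.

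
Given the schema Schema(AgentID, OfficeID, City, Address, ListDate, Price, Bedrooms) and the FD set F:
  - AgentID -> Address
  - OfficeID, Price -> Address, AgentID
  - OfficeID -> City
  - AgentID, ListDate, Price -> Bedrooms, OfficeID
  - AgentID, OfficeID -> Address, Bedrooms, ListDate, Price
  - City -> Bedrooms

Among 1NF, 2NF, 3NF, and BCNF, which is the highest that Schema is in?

1NF

Candidate keys: {AgentID, ListDate, Price}, {AgentID, OfficeID}, {OfficeID, Price}. Prime attributes: {AgentID, ListDate, OfficeID, Price}.
AgentID -> Address breaks BCNF: {AgentID}⁺ = {Address, AgentID}, so {AgentID} is not a superkey.
AgentID -> Address has non-prime {Address} on the right and a non-superkey on the left, so 3NF fails.
The proper key subset {AgentID} of {AgentID, OfficeID} determines non-prime {Address}, so the relation is not even in 2NF.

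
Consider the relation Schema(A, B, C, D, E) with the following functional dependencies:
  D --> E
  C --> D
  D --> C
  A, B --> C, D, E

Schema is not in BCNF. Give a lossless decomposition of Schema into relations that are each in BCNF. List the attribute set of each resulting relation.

Candidate key of the original relation: {A, B}.
In {A, B, C, D, E}, {D} is not a superkey ({D}⁺ restricted to this set is {C, D, E}), so split on D --> C, E into {C, D, E} and {A, B, D}.
{C, D, E}: every determinant is a superkey — BCNF.
{A, B, D}: every determinant is a superkey — BCNF.

{A, B, D}; {C, D, E}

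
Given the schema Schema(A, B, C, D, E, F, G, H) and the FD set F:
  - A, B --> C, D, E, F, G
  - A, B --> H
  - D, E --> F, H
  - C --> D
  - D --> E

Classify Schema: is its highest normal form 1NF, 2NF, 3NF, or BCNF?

Candidate key: {A, B}. Prime attributes: {A, B}.
For D, E --> F, H we have {D, E}⁺ = {D, E, F, H}; {D, E} is not a superkey, so BCNF fails.
D, E --> F, H determines the non-prime attributes {F, H} from a non-superkey — 3NF is violated.
No proper subset of a key has a non-prime attribute in its closure, so there is no partial dependency; 2NF holds.

2NF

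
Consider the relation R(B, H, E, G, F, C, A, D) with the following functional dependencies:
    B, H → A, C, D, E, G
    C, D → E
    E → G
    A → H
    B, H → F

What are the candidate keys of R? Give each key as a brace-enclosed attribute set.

Attributes never on any right-hand side: {B} — every candidate key must contain it.
{A, B} is a candidate key since {A, B}⁺ = {A, B, C, D, E, F, G, H} covers every attribute.
{B, H} is a candidate key since {B, H}⁺ = {A, B, C, D, E, F, G, H} covers every attribute.
These are minimal and exhaustive — every other superkey contains one of them.

{A, B}, {B, H}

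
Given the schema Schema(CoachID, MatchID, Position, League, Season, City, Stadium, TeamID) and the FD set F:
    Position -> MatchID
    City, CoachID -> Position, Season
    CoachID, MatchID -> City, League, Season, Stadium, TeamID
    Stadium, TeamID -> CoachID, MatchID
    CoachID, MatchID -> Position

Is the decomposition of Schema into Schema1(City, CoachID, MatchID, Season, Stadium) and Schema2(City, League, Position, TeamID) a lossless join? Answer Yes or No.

No

Common attributes: {City}; their closure is {City}.
Neither Schema1 nor Schema2 is contained in that closure, so the decomposition is lossy.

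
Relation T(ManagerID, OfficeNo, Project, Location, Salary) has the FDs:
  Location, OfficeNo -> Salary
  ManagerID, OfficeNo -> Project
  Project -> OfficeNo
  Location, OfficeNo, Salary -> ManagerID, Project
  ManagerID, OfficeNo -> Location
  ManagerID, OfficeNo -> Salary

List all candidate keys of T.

{Location, OfficeNo}, {Location, Project}, {ManagerID, OfficeNo}, {ManagerID, Project}

{Location, OfficeNo} is a candidate key since {Location, OfficeNo}⁺ = {Location, ManagerID, OfficeNo, Project, Salary} covers every attribute.
{Location, Project} is a candidate key since {Location, Project}⁺ = {Location, ManagerID, OfficeNo, Project, Salary} covers every attribute.
{ManagerID, OfficeNo} is a candidate key since {ManagerID, OfficeNo}⁺ = {Location, ManagerID, OfficeNo, Project, Salary} covers every attribute.
{ManagerID, Project} is a candidate key since {ManagerID, Project}⁺ = {Location, ManagerID, OfficeNo, Project, Salary} covers every attribute.
These are minimal and exhaustive — every other superkey contains one of them.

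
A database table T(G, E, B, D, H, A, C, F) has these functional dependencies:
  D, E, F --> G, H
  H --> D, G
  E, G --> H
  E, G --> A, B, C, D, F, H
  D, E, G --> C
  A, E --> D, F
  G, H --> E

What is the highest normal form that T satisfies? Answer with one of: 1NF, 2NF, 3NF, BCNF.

Candidate keys: {A, E}, {D, E, F}, {E, G}, {H}. Prime attributes: {A, D, E, F, G, H}.
The left-hand side of every FD is a superkey, so BCNF is satisfied.

BCNF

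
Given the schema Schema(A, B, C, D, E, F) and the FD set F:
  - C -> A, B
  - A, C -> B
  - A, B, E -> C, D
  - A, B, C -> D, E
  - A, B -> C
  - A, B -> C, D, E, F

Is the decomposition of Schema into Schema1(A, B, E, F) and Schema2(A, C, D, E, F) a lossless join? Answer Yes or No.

No

Schema1 ∩ Schema2 = {A, E, F}; its closure under F is {A, E, F}.
Schema1 ⊄ {A, E, F} and Schema2 ⊄ {A, E, F}, so the split is lossy.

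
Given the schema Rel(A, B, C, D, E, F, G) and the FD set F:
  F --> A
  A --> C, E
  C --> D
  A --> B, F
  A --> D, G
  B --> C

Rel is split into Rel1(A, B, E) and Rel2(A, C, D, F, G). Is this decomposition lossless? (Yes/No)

The shared attributes are {A} and {A}⁺ = {A, B, C, D, E, F, G}.
Rel1 is contained in that closure, so Rel1 ∩ Rel2 --> Rel1 holds and the join is lossless.

Yes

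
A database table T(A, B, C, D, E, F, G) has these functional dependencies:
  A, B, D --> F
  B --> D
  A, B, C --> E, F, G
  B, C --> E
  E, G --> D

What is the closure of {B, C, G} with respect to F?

{B, C, D, E, G}

Start with {B, C, G}.
B --> D applies; add {D} → now {B, C, D, G}.
B, C --> E applies; add {E} → now {B, C, D, E, G}.
No further FD applies.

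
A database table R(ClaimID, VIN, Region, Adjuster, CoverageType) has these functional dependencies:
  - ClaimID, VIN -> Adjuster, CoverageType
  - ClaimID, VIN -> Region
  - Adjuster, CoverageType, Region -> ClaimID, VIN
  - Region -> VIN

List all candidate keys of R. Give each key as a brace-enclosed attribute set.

{Adjuster, CoverageType, Region}, {ClaimID, Region}, {ClaimID, VIN}

{ClaimID, Region}⁺ = {Adjuster, ClaimID, CoverageType, Region, VIN}, which is every attribute, so {ClaimID, Region} is a candidate key.
{ClaimID, VIN}⁺ = {Adjuster, ClaimID, CoverageType, Region, VIN}, which is every attribute, so {ClaimID, VIN} is a candidate key.
{Adjuster, CoverageType, Region}⁺ = {Adjuster, ClaimID, CoverageType, Region, VIN}, which is every attribute, so {Adjuster, CoverageType, Region} is a candidate key.
These are minimal and exhaustive — every other superkey contains one of them.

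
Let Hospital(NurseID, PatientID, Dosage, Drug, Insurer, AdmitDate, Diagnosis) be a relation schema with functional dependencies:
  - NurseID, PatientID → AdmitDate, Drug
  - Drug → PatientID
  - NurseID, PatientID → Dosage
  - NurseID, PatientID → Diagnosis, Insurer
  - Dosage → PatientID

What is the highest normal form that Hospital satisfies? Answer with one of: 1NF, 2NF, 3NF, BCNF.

Candidate keys: {Dosage, NurseID}, {Drug, NurseID}, {NurseID, PatientID}. Prime attributes: {Dosage, Drug, NurseID, PatientID}.
For Drug → PatientID we have {Drug}⁺ = {Drug, PatientID}; {Drug} is not a superkey, so BCNF fails.
Its right-hand attributes {PatientID} are all prime, as are those of every other non-superkey FD — the relation is in 3NF.

3NF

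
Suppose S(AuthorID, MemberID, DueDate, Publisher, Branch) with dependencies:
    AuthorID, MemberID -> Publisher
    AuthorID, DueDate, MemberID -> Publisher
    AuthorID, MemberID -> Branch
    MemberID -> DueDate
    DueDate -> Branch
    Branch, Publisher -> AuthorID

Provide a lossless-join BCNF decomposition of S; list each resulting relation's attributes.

Candidate keys of the original relation: {AuthorID, MemberID}, {MemberID, Publisher}.
{AuthorID, Branch, DueDate, MemberID, Publisher}: {MemberID} determines {Branch, DueDate, MemberID} here but is not a superkey — split on MemberID -> Branch, DueDate, giving {Branch, DueDate, MemberID} and {AuthorID, MemberID, Publisher}.
{Branch, DueDate, MemberID}: {DueDate} determines {Branch, DueDate} here but is not a superkey — split on DueDate -> Branch, giving {Branch, DueDate} and {DueDate, MemberID}.
{Branch, DueDate}: every determinant is a superkey — BCNF.
{DueDate, MemberID}: every determinant is a superkey — BCNF.
{AuthorID, MemberID, Publisher}: every determinant is a superkey — BCNF.

{AuthorID, MemberID, Publisher}; {Branch, DueDate}; {DueDate, MemberID}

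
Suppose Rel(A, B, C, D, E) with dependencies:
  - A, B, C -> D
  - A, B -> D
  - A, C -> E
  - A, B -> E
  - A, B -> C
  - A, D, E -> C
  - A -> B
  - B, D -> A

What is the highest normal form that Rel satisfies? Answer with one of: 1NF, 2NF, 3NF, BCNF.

BCNF

Candidate keys: {A}, {B, D}. Prime attributes: {A, B, D}.
Each dependency's left side is a superkey — BCNF holds.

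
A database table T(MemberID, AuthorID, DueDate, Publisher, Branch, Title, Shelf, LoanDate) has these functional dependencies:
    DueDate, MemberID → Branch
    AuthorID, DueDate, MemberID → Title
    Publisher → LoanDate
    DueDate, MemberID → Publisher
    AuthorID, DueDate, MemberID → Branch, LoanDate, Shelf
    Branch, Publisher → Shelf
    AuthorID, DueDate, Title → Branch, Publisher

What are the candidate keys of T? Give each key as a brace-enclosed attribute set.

{AuthorID, DueDate, MemberID}

Attributes never on any right-hand side: {AuthorID, DueDate, MemberID} — every candidate key must contain all of them.
{AuthorID, DueDate, MemberID} is a candidate key since {AuthorID, DueDate, MemberID}⁺ = {AuthorID, Branch, DueDate, LoanDate, MemberID, Publisher, Shelf, Title} covers every attribute.
Every other attribute set either contains this one or has a smaller closure.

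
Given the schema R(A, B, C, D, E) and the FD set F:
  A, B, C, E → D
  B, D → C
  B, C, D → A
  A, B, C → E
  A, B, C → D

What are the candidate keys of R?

{A, B, C}, {B, D}

Attributes never on any right-hand side: {B} — every candidate key must contain it.
Closure of {B, D} is {A, B, C, D, E}, the whole schema; {B, D} is a candidate key.
Closure of {A, B, C} is {A, B, C, D, E}, the whole schema; {A, B, C} is a candidate key.
These are minimal and exhaustive — every other superkey contains one of them.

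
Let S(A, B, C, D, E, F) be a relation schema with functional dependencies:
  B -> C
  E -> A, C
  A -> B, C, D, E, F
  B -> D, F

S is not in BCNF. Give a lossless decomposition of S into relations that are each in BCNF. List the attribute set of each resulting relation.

Candidate keys of the original relation: {A}, {E}.
In {A, B, C, D, E, F}, {B} is not a superkey ({B}⁺ restricted to this set is {B, C, D, F}), so split on B -> C, D, F into {B, C, D, F} and {A, B, E}.
{B, C, D, F}: every determinant is a superkey — BCNF.
{A, B, E}: every determinant is a superkey — BCNF.

{A, B, E}; {B, C, D, F}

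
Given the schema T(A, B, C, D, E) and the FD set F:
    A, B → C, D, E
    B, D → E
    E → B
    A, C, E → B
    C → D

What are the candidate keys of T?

{A, B}, {A, E}

Attributes never on any right-hand side: {A} — every candidate key must contain it.
Closure of {A, B} is {A, B, C, D, E}, the whole schema; {A, B} is a candidate key.
Closure of {A, E} is {A, B, C, D, E}, the whole schema; {A, E} is a candidate key.
Any other superkey properly contains one of these, so there are no further candidate keys.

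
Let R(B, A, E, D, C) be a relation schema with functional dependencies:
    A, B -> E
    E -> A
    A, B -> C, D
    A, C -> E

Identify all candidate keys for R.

{B} never appears on the right of any FD, so every key must include it.
{A, B}⁺ = {A, B, C, D, E}, which is every attribute, so {A, B} is a candidate key.
{B, E}⁺ = {A, B, C, D, E}, which is every attribute, so {B, E} is a candidate key.
No proper subset of any of these is a key, and no other minimal superkey exists.

{A, B}, {B, E}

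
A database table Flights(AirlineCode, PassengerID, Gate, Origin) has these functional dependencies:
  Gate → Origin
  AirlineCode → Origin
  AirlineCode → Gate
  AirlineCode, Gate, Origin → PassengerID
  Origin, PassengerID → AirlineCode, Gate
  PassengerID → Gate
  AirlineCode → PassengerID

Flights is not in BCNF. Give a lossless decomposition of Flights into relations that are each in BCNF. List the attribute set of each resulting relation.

{AirlineCode, Gate, PassengerID}; {Gate, Origin}

Candidate keys of the original relation: {AirlineCode}, {PassengerID}.
{AirlineCode, Gate, Origin, PassengerID}: {Gate} determines {Gate, Origin} here but is not a superkey — split on Gate → Origin, giving {Gate, Origin} and {AirlineCode, Gate, PassengerID}.
{Gate, Origin} has no BCNF violation.
{AirlineCode, Gate, PassengerID} has no BCNF violation.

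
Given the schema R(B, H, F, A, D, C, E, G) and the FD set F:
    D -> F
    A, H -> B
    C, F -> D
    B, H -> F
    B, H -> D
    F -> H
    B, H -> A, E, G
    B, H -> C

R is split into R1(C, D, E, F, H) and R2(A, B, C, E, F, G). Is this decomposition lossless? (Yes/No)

Common attributes: {C, E, F}; their closure is {C, D, E, F, H}.
R1 is contained in that closure, so R1 ∩ R2 -> R1 holds and the join is lossless.

Yes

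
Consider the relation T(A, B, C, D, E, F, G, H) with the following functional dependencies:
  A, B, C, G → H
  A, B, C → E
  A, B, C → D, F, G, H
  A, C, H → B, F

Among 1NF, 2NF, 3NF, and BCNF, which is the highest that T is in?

Candidate keys: {A, B, C}, {A, C, H}. Prime attributes: {A, B, C, H}.
Each dependency's left side is a superkey — BCNF holds.

BCNF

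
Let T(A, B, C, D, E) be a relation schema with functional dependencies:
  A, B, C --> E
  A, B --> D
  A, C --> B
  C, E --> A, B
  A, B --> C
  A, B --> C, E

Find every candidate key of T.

Closure of {A, B} is {A, B, C, D, E}, the whole schema; {A, B} is a candidate key.
Closure of {A, C} is {A, B, C, D, E}, the whole schema; {A, C} is a candidate key.
Closure of {C, E} is {A, B, C, D, E}, the whole schema; {C, E} is a candidate key.
No proper subset of any of these is a key, and no other minimal superkey exists.

{A, B}, {A, C}, {C, E}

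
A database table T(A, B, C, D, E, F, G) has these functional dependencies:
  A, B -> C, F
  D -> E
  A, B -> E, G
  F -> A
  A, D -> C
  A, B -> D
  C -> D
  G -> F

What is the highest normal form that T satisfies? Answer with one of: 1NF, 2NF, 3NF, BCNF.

2NF

Candidate keys: {A, B}, {B, F}, {B, G}. Prime attributes: {A, B, F, G}.
D -> E breaks BCNF: {D}⁺ = {D, E}, so {D} is not a superkey.
D -> E has non-prime {E} on the right and a non-superkey on the left, so 3NF fails.
No proper subset of a key has a non-prime attribute in its closure, so there is no partial dependency; 2NF holds.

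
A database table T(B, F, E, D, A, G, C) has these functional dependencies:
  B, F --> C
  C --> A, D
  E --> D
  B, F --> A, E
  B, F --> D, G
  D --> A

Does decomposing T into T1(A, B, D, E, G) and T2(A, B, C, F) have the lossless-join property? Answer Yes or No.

Common attributes: {A, B}; their closure is {A, B}.
The closure covers neither T1 nor T2 entirely; the join is not lossless.

No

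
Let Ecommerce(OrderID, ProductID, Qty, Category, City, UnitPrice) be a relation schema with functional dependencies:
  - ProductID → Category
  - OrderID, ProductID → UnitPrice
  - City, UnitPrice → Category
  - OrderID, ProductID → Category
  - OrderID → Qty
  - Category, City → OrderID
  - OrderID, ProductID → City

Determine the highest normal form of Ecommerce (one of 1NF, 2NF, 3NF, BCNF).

Candidate keys: {City, ProductID}, {OrderID, ProductID}. Prime attributes: {City, OrderID, ProductID}.
ProductID → Category: {ProductID}⁺ = {Category, ProductID}, which is not all of the attributes, so the left side is not a superkey — BCNF is violated.
ProductID → Category determines the non-prime attribute {Category} from a non-superkey — 3NF is violated.
Since {ProductID} ⊂ {City, ProductID} and {ProductID}⁺ ⊇ {Category} with {Category} non-prime, there is a partial dependency; 2NF fails.

1NF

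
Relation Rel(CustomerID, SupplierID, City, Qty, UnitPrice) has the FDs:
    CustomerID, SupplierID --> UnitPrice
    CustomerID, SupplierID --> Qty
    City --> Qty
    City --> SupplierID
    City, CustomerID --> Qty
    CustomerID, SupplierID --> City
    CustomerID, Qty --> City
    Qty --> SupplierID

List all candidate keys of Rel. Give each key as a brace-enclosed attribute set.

{CustomerID} never appears on the right of any FD, so every key must include it.
Closure of {City, CustomerID} is {City, CustomerID, Qty, SupplierID, UnitPrice}, the whole schema; {City, CustomerID} is a candidate key.
Closure of {CustomerID, Qty} is {City, CustomerID, Qty, SupplierID, UnitPrice}, the whole schema; {CustomerID, Qty} is a candidate key.
Closure of {CustomerID, SupplierID} is {City, CustomerID, Qty, SupplierID, UnitPrice}, the whole schema; {CustomerID, SupplierID} is a candidate key.
These are minimal and exhaustive — every other superkey contains one of them.

{City, CustomerID}, {CustomerID, Qty}, {CustomerID, SupplierID}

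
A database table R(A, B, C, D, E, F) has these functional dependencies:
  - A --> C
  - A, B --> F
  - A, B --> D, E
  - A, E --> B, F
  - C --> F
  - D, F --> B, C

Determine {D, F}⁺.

Start with {D, F}.
D, F --> B, C applies; add {B, C} → now {B, C, D, F}.
No further FD applies.

{B, C, D, F}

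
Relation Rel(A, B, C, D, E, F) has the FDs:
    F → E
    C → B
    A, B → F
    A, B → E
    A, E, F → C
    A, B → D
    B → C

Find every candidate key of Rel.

No FD produces {A}, so it must be in every candidate key.
{A, B}⁺ = {A, B, C, D, E, F}, which is every attribute, so {A, B} is a candidate key.
{A, C}⁺ = {A, B, C, D, E, F}, which is every attribute, so {A, C} is a candidate key.
{A, F}⁺ = {A, B, C, D, E, F}, which is every attribute, so {A, F} is a candidate key.
No proper subset of any of these is a key, and no other minimal superkey exists.

{A, B}, {A, C}, {A, F}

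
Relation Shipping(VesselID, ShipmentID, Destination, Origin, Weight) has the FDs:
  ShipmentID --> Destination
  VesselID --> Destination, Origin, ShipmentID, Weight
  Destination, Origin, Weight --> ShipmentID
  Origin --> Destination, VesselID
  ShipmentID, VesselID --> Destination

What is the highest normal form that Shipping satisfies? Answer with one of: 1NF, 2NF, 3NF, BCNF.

2NF

Candidate keys: {Origin}, {VesselID}. Prime attributes: {Origin, VesselID}.
ShipmentID --> Destination breaks BCNF: {ShipmentID}⁺ = {Destination, ShipmentID}, so {ShipmentID} is not a superkey.
ShipmentID --> Destination has non-prime {Destination} on the right and a non-superkey on the left, so 3NF fails.
All keys have size 1, which rules out partial dependencies — 2NF is satisfied.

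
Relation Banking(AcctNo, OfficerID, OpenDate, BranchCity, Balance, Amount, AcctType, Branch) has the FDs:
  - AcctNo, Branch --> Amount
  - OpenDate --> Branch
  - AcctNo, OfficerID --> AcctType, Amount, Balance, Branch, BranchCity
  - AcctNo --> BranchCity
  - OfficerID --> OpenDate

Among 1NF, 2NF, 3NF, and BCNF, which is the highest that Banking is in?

Candidate key: {AcctNo, OfficerID}. Prime attributes: {AcctNo, OfficerID}.
For AcctNo, Branch --> Amount we have {AcctNo, Branch}⁺ = {AcctNo, Amount, Branch, BranchCity}; {AcctNo, Branch} is not a superkey, so BCNF fails.
AcctNo, Branch --> Amount has non-prime {Amount} on the right and a non-superkey on the left, so 3NF fails.
The proper key subset {AcctNo} of {AcctNo, OfficerID} determines non-prime {BranchCity}, so the relation is not even in 2NF.

1NF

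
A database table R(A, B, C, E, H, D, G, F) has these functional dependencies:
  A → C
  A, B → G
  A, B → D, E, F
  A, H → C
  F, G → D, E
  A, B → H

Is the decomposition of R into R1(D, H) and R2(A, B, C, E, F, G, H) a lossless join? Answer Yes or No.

R1 ∩ R2 = {H}; its closure under F is {H}.
R1 ⊄ {H} and R2 ⊄ {H}, so the split is lossy.

No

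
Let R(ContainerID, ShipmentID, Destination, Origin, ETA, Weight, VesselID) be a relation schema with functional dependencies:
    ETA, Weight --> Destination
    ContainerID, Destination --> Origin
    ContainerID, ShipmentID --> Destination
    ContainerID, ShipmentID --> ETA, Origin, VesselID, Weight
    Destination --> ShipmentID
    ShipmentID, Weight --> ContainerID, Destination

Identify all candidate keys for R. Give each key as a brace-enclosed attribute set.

{ContainerID, Destination} is a candidate key since {ContainerID, Destination}⁺ = {ContainerID, Destination, ETA, Origin, ShipmentID, VesselID, Weight} covers every attribute.
{ContainerID, ShipmentID} is a candidate key since {ContainerID, ShipmentID}⁺ = {ContainerID, Destination, ETA, Origin, ShipmentID, VesselID, Weight} covers every attribute.
{Destination, Weight} is a candidate key since {Destination, Weight}⁺ = {ContainerID, Destination, ETA, Origin, ShipmentID, VesselID, Weight} covers every attribute.
{ETA, Weight} is a candidate key since {ETA, Weight}⁺ = {ContainerID, Destination, ETA, Origin, ShipmentID, VesselID, Weight} covers every attribute.
{ShipmentID, Weight} is a candidate key since {ShipmentID, Weight}⁺ = {ContainerID, Destination, ETA, Origin, ShipmentID, VesselID, Weight} covers every attribute.
Any other superkey properly contains one of these, so there are no further candidate keys.

{ContainerID, Destination}, {ContainerID, ShipmentID}, {Destination, Weight}, {ETA, Weight}, {ShipmentID, Weight}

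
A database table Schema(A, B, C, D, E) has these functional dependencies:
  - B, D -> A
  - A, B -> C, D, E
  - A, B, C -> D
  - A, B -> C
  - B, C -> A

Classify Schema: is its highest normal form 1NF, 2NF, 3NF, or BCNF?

BCNF

Candidate keys: {A, B}, {B, C}, {B, D}. Prime attributes: {A, B, C, D}.
Each dependency's left side is a superkey — BCNF holds.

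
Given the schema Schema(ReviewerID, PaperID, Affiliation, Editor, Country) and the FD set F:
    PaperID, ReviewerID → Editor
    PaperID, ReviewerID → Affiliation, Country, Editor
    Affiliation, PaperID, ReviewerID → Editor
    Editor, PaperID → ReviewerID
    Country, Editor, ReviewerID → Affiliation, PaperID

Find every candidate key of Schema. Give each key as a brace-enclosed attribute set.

{Country, Editor, ReviewerID}, {Editor, PaperID}, {PaperID, ReviewerID}

{Editor, PaperID}⁺ = {Affiliation, Country, Editor, PaperID, ReviewerID} — all of the relation — so {Editor, PaperID} is a candidate key.
{PaperID, ReviewerID}⁺ = {Affiliation, Country, Editor, PaperID, ReviewerID} — all of the relation — so {PaperID, ReviewerID} is a candidate key.
{Country, Editor, ReviewerID}⁺ = {Affiliation, Country, Editor, PaperID, ReviewerID} — all of the relation — so {Country, Editor, ReviewerID} is a candidate key.
No proper subset of any of these is a key, and no other minimal superkey exists.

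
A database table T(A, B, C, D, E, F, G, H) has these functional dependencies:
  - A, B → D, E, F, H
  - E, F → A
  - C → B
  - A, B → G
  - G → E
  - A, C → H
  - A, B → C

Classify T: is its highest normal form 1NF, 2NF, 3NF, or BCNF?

3NF

Candidate keys: {A, B}, {A, C}, {B, E, F}, {B, F, G}, {C, E, F}, {C, F, G}. Prime attributes: {A, B, C, E, F, G}.
E, F → A: {E, F}⁺ = {A, E, F}, which is not all of the attributes, so the left side is not a superkey — BCNF is violated.
Since {A} ⊆ prime attributes and every other non-superkey FD also has a prime right side, the schema is in 3NF.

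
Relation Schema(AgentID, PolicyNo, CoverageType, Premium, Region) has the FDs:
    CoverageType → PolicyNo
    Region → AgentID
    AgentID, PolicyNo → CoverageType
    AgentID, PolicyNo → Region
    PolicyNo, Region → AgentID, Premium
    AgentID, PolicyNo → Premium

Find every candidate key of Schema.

{AgentID, CoverageType}, {AgentID, PolicyNo}, {CoverageType, Region}, {PolicyNo, Region}

{AgentID, CoverageType} is a candidate key since {AgentID, CoverageType}⁺ = {AgentID, CoverageType, PolicyNo, Premium, Region} covers every attribute.
{AgentID, PolicyNo} is a candidate key since {AgentID, PolicyNo}⁺ = {AgentID, CoverageType, PolicyNo, Premium, Region} covers every attribute.
{CoverageType, Region} is a candidate key since {CoverageType, Region}⁺ = {AgentID, CoverageType, PolicyNo, Premium, Region} covers every attribute.
{PolicyNo, Region} is a candidate key since {PolicyNo, Region}⁺ = {AgentID, CoverageType, PolicyNo, Premium, Region} covers every attribute.
No proper subset of any of these is a key, and no other minimal superkey exists.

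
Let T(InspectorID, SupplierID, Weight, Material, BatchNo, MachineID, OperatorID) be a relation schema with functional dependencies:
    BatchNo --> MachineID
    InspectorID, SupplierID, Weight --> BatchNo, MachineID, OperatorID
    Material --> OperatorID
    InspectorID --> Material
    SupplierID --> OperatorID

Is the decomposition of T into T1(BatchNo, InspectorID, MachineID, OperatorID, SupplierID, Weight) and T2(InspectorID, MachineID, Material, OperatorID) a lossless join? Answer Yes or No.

Yes

The shared attributes are {InspectorID, MachineID, OperatorID} and {InspectorID, MachineID, OperatorID}⁺ = {InspectorID, MachineID, Material, OperatorID}.
This includes all of T2, so the common attributes are a superkey of T2 — the join is lossless.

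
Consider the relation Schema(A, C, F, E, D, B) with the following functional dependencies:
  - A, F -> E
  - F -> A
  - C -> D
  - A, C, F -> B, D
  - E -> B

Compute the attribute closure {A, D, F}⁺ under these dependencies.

{A, B, D, E, F}

Start with {A, D, F}.
A, F -> E applies; add {E} → now {A, D, E, F}.
E -> B applies; add {B} → now {A, B, D, E, F}.
No further FD applies.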